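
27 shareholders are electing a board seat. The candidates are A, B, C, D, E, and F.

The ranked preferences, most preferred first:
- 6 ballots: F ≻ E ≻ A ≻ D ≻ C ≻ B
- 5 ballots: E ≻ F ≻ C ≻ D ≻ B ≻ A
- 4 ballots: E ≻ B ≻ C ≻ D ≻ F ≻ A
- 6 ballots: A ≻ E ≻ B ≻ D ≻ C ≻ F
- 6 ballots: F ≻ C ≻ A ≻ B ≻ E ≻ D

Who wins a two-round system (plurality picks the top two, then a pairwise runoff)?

E

Round 1 first-place votes: A 6, B 0, C 0, D 0, E 9, F 12. F and E advance.
Runoff: F is ranked above E on 12 ballots, E above F on 15.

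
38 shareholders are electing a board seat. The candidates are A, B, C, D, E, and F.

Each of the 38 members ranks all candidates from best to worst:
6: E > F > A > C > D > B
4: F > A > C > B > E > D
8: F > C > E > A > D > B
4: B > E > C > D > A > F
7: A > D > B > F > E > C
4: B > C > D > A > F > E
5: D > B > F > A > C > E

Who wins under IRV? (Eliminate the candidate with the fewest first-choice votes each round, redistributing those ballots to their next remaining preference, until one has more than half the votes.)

Round 1: A 7, B 8, C 0, D 5, E 6, F 12. C eliminated.
Round 2: A 7, B 8, D 5, E 6, F 12. D eliminated.
Round 3: A 7, B 13, E 6, F 12. E eliminated.
Round 4: A 7, B 13, F 18. A eliminated.
Round 5: B 20, F 18. B has a majority (≥20).

B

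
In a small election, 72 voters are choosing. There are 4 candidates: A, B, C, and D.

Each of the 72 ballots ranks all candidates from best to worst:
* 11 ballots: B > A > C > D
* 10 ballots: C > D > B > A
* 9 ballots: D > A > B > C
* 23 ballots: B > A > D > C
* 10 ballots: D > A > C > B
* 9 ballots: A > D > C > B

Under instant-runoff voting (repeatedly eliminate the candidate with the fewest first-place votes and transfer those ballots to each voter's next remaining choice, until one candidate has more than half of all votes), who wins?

D

Round 1: A 9, B 34, C 10, D 19. A eliminated.
Round 2: B 34, C 10, D 28. C eliminated.
Round 3: B 34, D 38. D has a majority (≥37).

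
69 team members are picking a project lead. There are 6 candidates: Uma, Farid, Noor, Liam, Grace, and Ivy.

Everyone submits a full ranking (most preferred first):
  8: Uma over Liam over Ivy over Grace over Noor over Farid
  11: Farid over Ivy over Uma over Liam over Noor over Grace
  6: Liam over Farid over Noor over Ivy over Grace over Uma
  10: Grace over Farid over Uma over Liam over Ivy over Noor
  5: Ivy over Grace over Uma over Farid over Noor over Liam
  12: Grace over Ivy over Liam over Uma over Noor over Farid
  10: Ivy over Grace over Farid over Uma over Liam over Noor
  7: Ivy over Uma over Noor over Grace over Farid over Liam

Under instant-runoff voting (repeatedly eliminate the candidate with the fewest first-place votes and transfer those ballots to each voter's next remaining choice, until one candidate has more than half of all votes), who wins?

Ivy

Round 1: Uma 8, Farid 11, Noor 0, Liam 6, Grace 22, Ivy 22. Noor eliminated.
Round 2: Uma 8, Farid 11, Liam 6, Grace 22, Ivy 22. Liam eliminated.
Round 3: Uma 8, Farid 17, Grace 22, Ivy 22. Uma eliminated.
Round 4: Farid 17, Grace 22, Ivy 30. Farid eliminated.
Round 5: Grace 22, Ivy 47. Ivy has a majority (≥35).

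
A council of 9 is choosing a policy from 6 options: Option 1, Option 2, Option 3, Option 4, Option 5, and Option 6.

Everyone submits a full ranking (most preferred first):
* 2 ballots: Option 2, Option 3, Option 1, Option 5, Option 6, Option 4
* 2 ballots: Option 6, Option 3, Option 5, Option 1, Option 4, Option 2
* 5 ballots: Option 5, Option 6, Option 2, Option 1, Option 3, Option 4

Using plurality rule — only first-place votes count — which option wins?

Option 5

First-place votes: Option 1 0, Option 2 2, Option 3 0, Option 4 0, Option 5 5, Option 6 2.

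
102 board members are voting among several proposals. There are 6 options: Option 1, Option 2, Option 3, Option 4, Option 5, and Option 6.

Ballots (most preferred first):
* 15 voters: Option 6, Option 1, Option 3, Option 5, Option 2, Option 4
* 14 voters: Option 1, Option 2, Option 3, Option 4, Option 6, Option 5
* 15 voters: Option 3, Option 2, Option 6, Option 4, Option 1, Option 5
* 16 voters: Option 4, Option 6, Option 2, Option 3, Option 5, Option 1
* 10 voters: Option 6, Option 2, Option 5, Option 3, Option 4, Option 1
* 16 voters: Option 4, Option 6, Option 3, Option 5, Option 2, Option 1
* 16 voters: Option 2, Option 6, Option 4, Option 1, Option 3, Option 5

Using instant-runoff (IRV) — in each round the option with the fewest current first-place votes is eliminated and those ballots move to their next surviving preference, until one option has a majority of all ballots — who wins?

Round 1: Option 1 14, Option 2 16, Option 3 15, Option 4 32, Option 5 0, Option 6 25. Option 5 eliminated.
Round 2: Option 1 14, Option 2 16, Option 3 15, Option 4 32, Option 6 25. Option 1 eliminated.
Round 3: Option 2 30, Option 3 15, Option 4 32, Option 6 25. Option 3 eliminated.
Round 4: Option 2 45, Option 4 32, Option 6 25. Option 6 eliminated.
Round 5: Option 2 70, Option 4 32. Option 2 has a majority (≥52).

Option 2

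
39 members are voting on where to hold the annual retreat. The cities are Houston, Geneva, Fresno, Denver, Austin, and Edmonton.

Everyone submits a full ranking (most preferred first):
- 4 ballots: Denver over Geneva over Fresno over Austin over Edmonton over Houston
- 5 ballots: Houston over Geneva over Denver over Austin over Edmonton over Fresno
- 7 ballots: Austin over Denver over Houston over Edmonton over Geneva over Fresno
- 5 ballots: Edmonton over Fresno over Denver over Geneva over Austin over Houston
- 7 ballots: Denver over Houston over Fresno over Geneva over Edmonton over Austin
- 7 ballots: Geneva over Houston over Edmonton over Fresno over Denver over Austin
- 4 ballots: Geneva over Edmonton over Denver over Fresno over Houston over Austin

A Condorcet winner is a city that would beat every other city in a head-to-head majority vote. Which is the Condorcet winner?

Denver vs Houston: 27–12
Denver vs Geneva: 23–16
Denver vs Fresno: 27–12
Denver vs Austin: 32–7
Denver vs Edmonton: 23–16
Denver beats every other city.

Denver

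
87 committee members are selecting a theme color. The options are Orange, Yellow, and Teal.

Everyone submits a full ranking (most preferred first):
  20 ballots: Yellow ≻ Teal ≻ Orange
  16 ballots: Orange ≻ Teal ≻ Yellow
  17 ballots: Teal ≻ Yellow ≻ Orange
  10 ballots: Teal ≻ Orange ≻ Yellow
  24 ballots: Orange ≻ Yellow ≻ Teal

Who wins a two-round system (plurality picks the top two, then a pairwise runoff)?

Round 1 first-place votes: Orange 40, Yellow 20, Teal 27. Orange and Teal advance.
Runoff: Orange is ranked above Teal on 40 ballots, Teal above Orange on 47.

Teal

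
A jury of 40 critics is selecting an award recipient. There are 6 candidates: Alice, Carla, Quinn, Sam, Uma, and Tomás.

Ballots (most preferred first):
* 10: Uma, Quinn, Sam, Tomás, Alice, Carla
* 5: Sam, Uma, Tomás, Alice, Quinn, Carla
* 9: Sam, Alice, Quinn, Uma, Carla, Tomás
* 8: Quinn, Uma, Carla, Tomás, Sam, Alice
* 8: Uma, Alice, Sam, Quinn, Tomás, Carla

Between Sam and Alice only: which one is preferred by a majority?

Sam

Sam is ranked above Alice on 32 ballots; Alice above Sam on 8.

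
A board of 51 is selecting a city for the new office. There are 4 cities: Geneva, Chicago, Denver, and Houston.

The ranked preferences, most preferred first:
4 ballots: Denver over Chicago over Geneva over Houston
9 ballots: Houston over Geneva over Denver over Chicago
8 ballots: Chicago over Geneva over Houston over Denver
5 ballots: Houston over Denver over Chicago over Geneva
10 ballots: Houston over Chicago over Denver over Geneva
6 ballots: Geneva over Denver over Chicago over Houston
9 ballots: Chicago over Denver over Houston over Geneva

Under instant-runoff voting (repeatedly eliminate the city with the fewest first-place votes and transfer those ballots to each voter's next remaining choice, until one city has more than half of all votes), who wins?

Chicago

Round 1: Geneva 6, Chicago 17, Denver 4, Houston 24. Denver eliminated.
Round 2: Geneva 6, Chicago 21, Houston 24. Geneva eliminated.
Round 3: Chicago 27, Houston 24. Chicago has a majority (≥26).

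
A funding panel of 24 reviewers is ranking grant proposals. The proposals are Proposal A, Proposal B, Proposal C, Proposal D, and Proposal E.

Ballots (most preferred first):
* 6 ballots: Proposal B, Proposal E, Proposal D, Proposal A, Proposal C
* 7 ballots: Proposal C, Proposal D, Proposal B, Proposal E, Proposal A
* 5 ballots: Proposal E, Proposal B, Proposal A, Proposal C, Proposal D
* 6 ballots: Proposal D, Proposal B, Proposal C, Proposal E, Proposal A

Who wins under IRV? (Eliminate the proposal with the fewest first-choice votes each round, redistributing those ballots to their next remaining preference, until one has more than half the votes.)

Round 1: Proposal A 0, Proposal B 6, Proposal C 7, Proposal D 6, Proposal E 5. Proposal A eliminated.
Round 2: Proposal B 6, Proposal C 7, Proposal D 6, Proposal E 5. Proposal E eliminated.
Round 3: Proposal B 11, Proposal C 7, Proposal D 6. Proposal D eliminated.
Round 4: Proposal B 17, Proposal C 7. Proposal B has a majority (≥13).

Proposal B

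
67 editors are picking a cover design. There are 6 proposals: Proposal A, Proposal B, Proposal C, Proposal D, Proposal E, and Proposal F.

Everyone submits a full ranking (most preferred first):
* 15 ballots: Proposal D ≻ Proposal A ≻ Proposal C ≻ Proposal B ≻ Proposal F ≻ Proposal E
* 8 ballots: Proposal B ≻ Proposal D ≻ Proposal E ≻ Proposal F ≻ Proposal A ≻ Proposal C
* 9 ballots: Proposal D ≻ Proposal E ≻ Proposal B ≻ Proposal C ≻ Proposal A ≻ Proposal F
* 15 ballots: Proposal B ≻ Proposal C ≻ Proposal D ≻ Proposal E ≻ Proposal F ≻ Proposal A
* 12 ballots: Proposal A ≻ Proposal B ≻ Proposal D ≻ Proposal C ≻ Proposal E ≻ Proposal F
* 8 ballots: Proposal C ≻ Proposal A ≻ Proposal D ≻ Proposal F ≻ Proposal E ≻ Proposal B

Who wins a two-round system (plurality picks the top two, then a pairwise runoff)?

Proposal B

Round 1 first-place votes: Proposal A 12, Proposal B 23, Proposal C 8, Proposal D 24, Proposal E 0, Proposal F 0. Proposal D and Proposal B advance.
Runoff: Proposal D is ranked above Proposal B on 32 ballots, Proposal B above Proposal D on 35.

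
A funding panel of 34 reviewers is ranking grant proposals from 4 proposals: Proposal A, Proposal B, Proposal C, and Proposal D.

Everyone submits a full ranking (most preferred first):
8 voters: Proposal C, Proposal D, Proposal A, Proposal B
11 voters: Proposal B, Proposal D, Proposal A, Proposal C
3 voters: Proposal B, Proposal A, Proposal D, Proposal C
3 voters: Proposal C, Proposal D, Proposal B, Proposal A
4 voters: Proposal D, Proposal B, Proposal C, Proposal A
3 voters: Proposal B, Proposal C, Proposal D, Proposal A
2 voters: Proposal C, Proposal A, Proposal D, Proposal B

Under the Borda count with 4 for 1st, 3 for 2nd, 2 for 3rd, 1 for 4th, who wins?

Proposal D

Proposal A: 8×2 + 11×2 + 3×3 + 3×1 + 4×1 + 3×1 + 2×3 = 63
Proposal B: 8×1 + 11×4 + 3×4 + 3×2 + 4×3 + 3×4 + 2×1 = 96
Proposal C: 8×4 + 11×1 + 3×1 + 3×4 + 4×2 + 3×3 + 2×4 = 83
Proposal D: 8×3 + 11×3 + 3×2 + 3×3 + 4×4 + 3×2 + 2×2 = 98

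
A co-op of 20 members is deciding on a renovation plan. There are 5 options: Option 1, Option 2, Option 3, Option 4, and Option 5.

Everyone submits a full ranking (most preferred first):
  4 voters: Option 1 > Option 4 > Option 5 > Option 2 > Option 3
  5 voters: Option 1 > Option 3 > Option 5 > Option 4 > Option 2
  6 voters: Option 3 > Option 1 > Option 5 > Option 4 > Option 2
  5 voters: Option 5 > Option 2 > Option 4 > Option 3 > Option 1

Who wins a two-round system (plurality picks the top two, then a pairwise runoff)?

Option 3

Round 1 first-place votes: Option 1 9, Option 2 0, Option 3 6, Option 4 0, Option 5 5. Option 1 and Option 3 advance.
Runoff: Option 1 is ranked above Option 3 on 9 ballots, Option 3 above Option 1 on 11.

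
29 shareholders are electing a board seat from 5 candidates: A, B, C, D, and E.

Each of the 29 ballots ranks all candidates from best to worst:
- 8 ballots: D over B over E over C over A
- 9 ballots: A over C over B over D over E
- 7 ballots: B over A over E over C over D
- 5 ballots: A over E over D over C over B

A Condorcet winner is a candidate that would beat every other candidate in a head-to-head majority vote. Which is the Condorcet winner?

B vs A: 15–14
B vs C: 15–14
B vs D: 16–13
B vs E: 24–5
B beats every other candidate.

B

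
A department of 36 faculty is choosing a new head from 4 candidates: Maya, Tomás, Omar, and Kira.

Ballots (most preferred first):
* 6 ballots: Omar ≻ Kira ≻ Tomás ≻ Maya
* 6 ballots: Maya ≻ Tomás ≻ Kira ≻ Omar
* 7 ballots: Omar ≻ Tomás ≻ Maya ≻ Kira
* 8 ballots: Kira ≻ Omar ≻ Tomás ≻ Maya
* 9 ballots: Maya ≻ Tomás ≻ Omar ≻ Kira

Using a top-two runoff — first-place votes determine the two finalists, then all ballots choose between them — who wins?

Omar

Round 1 first-place votes: Maya 15, Tomás 0, Omar 13, Kira 8. Maya and Omar advance.
Runoff: Maya is ranked above Omar on 15 ballots, Omar above Maya on 21.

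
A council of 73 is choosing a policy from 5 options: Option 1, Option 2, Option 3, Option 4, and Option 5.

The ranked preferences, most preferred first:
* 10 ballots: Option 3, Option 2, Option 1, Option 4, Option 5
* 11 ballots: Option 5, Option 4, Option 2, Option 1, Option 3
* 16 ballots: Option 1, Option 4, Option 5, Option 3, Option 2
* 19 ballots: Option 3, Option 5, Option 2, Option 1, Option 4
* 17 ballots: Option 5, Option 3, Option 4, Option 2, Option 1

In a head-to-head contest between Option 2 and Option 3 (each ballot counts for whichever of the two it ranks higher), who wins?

Option 2 is ranked above Option 3 on 11 ballots; Option 3 above Option 2 on 62.

Option 3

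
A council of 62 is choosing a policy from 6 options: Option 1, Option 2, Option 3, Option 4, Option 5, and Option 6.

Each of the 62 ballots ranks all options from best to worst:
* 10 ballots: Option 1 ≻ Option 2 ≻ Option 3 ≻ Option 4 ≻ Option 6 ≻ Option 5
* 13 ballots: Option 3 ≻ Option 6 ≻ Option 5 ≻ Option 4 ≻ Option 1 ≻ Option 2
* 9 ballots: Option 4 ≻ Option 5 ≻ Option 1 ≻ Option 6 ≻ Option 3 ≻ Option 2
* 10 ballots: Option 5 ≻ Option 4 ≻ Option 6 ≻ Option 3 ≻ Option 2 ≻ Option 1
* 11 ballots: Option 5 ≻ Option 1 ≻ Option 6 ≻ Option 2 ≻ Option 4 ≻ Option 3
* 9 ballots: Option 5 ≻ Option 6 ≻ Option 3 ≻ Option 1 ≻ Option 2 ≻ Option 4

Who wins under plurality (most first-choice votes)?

First-place votes: Option 1 10, Option 2 0, Option 3 13, Option 4 9, Option 5 30, Option 6 0.

Option 5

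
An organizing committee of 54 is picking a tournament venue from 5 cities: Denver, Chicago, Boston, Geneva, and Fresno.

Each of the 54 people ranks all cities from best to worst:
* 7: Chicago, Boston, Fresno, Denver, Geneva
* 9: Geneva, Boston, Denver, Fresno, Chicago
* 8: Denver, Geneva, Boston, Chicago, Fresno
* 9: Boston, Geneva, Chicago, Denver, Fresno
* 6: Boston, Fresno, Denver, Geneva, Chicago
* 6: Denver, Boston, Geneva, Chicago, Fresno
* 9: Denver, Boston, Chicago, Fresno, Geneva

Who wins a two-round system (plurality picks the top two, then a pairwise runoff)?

Boston

Round 1 first-place votes: Denver 23, Chicago 7, Boston 15, Geneva 9, Fresno 0. Denver and Boston advance.
Runoff: Denver is ranked above Boston on 23 ballots, Boston above Denver on 31.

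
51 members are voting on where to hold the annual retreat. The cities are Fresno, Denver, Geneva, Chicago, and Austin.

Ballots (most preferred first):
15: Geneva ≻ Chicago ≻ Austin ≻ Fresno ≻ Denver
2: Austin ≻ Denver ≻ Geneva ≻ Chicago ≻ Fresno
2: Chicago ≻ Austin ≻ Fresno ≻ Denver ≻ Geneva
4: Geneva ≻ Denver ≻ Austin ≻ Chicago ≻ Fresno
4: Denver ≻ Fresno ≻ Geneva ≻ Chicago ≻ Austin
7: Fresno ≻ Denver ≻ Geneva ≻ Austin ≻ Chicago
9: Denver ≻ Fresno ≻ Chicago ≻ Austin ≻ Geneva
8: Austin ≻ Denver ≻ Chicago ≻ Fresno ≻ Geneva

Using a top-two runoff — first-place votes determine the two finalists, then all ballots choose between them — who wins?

Denver

Round 1 first-place votes: Fresno 7, Denver 13, Geneva 19, Chicago 2, Austin 10. Geneva and Denver advance.
Runoff: Geneva is ranked above Denver on 19 ballots, Denver above Geneva on 32.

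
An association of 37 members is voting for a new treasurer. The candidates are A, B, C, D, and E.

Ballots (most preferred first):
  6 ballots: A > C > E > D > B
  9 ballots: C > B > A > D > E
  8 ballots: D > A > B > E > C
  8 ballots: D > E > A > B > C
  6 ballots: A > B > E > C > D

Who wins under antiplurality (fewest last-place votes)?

Last-place votes: A 0, B 6, C 16, D 6, E 9.

A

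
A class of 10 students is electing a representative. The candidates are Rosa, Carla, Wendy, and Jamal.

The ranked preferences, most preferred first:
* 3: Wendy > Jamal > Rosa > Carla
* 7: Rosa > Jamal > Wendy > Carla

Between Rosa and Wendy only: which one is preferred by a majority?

Rosa

Rosa is ranked above Wendy on 7 ballots; Wendy above Rosa on 3.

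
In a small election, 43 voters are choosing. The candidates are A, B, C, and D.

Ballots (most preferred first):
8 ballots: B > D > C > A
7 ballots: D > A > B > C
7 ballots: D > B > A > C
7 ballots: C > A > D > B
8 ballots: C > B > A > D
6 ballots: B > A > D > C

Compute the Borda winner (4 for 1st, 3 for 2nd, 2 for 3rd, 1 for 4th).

B

A: 8×1 + 7×3 + 7×2 + 7×3 + 8×2 + 6×3 = 98
B: 8×4 + 7×2 + 7×3 + 7×1 + 8×3 + 6×4 = 122
C: 8×2 + 7×1 + 7×1 + 7×4 + 8×4 + 6×1 = 96
D: 8×3 + 7×4 + 7×4 + 7×2 + 8×1 + 6×2 = 114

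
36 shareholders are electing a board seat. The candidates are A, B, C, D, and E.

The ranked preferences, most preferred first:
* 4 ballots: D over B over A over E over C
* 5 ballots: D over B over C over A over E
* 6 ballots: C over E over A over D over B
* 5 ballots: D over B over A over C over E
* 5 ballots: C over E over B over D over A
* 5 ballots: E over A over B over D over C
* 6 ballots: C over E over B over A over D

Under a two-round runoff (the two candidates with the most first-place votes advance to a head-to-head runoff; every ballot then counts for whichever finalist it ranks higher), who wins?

Round 1 first-place votes: A 0, B 0, C 17, D 14, E 5. C and D advance.
Runoff: C is ranked above D on 17 ballots, D above C on 19.

D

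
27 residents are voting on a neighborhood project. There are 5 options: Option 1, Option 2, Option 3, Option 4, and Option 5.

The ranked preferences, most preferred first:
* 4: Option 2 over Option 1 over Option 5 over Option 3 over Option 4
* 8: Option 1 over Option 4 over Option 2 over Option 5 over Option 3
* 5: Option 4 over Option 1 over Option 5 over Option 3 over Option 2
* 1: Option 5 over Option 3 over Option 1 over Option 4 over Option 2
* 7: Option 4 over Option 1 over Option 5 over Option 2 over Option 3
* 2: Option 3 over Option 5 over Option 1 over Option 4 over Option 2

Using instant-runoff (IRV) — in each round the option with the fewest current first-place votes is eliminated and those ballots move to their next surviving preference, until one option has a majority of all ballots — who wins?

Round 1: Option 1 8, Option 2 4, Option 3 2, Option 4 12, Option 5 1. Option 5 eliminated.
Round 2: Option 1 8, Option 2 4, Option 3 3, Option 4 12. Option 3 eliminated.
Round 3: Option 1 11, Option 2 4, Option 4 12. Option 2 eliminated.
Round 4: Option 1 15, Option 4 12. Option 1 has a majority (≥14).

Option 1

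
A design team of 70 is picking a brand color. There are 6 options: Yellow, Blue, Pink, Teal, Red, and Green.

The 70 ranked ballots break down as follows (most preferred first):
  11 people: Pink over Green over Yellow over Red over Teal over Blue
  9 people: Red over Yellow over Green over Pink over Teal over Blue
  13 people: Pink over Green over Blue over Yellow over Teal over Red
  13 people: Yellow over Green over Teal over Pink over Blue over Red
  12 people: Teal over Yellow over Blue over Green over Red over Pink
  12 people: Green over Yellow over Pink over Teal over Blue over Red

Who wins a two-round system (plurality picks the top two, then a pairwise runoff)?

Round 1 first-place votes: Yellow 13, Blue 0, Pink 24, Teal 12, Red 9, Green 12. Pink and Yellow advance.
Runoff: Pink is ranked above Yellow on 24 ballots, Yellow above Pink on 46.

Yellow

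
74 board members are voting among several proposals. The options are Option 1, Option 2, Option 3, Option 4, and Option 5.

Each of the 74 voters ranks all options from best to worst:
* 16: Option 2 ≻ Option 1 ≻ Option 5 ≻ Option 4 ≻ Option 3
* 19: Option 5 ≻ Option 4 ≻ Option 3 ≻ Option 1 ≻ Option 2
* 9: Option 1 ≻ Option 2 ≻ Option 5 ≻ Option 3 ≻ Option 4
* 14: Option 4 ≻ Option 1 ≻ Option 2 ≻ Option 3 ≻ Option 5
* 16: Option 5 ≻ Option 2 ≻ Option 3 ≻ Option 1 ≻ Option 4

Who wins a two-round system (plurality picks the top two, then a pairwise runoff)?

Option 2

Round 1 first-place votes: Option 1 9, Option 2 16, Option 3 0, Option 4 14, Option 5 35. Option 5 and Option 2 advance.
Runoff: Option 5 is ranked above Option 2 on 35 ballots, Option 2 above Option 5 on 39.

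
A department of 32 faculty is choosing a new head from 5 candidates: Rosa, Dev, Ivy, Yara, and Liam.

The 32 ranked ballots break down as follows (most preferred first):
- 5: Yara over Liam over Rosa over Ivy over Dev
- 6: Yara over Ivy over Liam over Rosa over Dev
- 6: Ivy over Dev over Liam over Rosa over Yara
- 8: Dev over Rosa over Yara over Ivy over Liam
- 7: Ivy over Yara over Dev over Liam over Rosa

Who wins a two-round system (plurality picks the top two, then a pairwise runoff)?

Round 1 first-place votes: Rosa 0, Dev 8, Ivy 13, Yara 11, Liam 0. Ivy and Yara advance.
Runoff: Ivy is ranked above Yara on 13 ballots, Yara above Ivy on 19.

Yara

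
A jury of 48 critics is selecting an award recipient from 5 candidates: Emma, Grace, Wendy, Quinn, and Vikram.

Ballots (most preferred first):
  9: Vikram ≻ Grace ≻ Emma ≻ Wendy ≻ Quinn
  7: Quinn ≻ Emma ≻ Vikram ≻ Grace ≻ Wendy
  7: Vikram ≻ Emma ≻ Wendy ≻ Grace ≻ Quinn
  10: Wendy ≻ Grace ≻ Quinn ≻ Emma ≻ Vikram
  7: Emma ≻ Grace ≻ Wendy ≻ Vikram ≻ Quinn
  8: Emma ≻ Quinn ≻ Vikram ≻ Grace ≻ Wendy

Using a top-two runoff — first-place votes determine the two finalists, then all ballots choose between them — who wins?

Emma

Round 1 first-place votes: Emma 15, Grace 0, Wendy 10, Quinn 7, Vikram 16. Vikram and Emma advance.
Runoff: Vikram is ranked above Emma on 16 ballots, Emma above Vikram on 32.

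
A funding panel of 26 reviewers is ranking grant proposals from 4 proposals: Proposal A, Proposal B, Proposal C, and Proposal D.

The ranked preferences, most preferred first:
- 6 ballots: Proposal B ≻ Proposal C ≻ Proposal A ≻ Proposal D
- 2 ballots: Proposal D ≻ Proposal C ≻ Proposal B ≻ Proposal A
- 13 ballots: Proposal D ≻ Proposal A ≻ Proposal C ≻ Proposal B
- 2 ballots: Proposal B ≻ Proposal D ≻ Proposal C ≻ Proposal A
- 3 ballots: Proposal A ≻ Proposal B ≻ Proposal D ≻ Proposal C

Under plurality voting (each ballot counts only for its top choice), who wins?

First-place votes: Proposal A 3, Proposal B 8, Proposal C 0, Proposal D 15.

Proposal D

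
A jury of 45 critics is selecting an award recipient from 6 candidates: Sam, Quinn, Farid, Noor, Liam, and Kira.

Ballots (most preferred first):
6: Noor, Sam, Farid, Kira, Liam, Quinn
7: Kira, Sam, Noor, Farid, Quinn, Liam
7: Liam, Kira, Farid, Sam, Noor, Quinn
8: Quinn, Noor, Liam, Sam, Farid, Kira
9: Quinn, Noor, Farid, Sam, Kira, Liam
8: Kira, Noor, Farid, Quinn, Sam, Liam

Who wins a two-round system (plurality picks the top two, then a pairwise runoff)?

Round 1 first-place votes: Sam 0, Quinn 17, Farid 0, Noor 6, Liam 7, Kira 15. Quinn and Kira advance.
Runoff: Quinn is ranked above Kira on 17 ballots, Kira above Quinn on 28.

Kira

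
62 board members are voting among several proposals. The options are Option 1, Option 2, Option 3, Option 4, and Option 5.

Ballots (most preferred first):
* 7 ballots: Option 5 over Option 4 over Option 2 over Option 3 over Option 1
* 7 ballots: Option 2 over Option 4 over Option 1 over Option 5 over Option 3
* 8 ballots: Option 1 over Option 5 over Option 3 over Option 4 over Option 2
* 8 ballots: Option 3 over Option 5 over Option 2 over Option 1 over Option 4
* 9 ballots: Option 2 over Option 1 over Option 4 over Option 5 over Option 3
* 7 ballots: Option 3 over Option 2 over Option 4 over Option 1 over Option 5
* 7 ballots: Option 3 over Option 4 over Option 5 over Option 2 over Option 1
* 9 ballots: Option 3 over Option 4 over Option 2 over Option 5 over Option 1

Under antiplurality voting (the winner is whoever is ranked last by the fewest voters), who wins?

Last-place votes: Option 1 23, Option 2 8, Option 3 16, Option 4 8, Option 5 7.

Option 5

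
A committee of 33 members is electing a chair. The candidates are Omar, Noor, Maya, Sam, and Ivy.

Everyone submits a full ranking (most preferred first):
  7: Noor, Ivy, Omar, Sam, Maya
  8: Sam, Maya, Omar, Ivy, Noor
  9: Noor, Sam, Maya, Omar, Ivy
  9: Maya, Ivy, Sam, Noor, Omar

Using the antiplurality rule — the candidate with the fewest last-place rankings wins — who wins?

Last-place votes: Omar 9, Noor 8, Maya 7, Sam 0, Ivy 9.

Sam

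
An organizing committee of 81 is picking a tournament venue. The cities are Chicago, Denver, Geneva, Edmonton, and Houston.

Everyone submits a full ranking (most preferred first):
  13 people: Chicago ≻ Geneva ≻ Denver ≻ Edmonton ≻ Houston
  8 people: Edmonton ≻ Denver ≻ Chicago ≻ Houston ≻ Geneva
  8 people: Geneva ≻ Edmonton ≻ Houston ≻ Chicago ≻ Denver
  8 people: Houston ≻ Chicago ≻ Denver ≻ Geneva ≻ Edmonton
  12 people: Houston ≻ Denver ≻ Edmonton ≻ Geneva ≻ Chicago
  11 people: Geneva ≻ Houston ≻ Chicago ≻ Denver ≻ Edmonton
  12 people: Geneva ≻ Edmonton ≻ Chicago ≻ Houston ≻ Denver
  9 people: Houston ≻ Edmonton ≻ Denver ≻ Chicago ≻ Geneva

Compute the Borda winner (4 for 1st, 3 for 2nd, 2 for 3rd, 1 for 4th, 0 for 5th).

Chicago: 13×4 + 8×2 + 8×1 + 8×3 + 12×0 + 11×2 + 12×2 + 9×1 = 155
Denver: 13×2 + 8×3 + 8×0 + 8×2 + 12×3 + 11×1 + 12×0 + 9×2 = 131
Geneva: 13×3 + 8×0 + 8×4 + 8×1 + 12×1 + 11×4 + 12×4 + 9×0 = 183
Edmonton: 13×1 + 8×4 + 8×3 + 8×0 + 12×2 + 11×0 + 12×3 + 9×3 = 156
Houston: 13×0 + 8×1 + 8×2 + 8×4 + 12×4 + 11×3 + 12×1 + 9×4 = 185

Houston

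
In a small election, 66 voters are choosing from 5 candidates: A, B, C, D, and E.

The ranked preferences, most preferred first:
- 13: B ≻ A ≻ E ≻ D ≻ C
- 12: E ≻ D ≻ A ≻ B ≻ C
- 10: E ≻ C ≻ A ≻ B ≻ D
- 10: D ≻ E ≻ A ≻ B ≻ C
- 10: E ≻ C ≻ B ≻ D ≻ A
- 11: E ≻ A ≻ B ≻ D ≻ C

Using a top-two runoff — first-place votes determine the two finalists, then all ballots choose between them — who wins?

Round 1 first-place votes: A 0, B 13, C 0, D 10, E 43. E and B advance.
Runoff: E is ranked above B on 53 ballots, B above E on 13.

E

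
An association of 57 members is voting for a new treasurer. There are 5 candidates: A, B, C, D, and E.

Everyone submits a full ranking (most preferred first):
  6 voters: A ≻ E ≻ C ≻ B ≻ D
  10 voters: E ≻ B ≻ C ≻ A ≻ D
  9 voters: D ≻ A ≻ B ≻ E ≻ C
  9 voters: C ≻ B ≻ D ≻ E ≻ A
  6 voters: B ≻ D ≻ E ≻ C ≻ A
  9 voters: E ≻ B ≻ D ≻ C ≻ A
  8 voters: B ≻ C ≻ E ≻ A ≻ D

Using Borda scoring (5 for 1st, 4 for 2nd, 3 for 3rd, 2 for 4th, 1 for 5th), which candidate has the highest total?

A: 6×5 + 10×2 + 9×4 + 9×1 + 6×1 + 9×1 + 8×2 = 126
B: 6×2 + 10×4 + 9×3 + 9×4 + 6×5 + 9×4 + 8×5 = 221
C: 6×3 + 10×3 + 9×1 + 9×5 + 6×2 + 9×2 + 8×4 = 164
D: 6×1 + 10×1 + 9×5 + 9×3 + 6×4 + 9×3 + 8×1 = 147
E: 6×4 + 10×5 + 9×2 + 9×2 + 6×3 + 9×5 + 8×3 = 197

B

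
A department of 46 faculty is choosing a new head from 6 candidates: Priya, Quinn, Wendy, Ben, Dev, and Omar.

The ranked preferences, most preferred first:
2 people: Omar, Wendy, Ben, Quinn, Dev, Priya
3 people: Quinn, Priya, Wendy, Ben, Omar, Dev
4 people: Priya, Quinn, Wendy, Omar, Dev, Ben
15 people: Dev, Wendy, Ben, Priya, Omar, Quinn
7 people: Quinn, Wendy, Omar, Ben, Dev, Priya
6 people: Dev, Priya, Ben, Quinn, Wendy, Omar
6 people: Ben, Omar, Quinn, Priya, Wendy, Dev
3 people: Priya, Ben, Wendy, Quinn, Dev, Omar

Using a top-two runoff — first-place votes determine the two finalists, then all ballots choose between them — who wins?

Quinn

Round 1 first-place votes: Priya 7, Quinn 10, Wendy 0, Ben 6, Dev 21, Omar 2. Dev and Quinn advance.
Runoff: Dev is ranked above Quinn on 21 ballots, Quinn above Dev on 25.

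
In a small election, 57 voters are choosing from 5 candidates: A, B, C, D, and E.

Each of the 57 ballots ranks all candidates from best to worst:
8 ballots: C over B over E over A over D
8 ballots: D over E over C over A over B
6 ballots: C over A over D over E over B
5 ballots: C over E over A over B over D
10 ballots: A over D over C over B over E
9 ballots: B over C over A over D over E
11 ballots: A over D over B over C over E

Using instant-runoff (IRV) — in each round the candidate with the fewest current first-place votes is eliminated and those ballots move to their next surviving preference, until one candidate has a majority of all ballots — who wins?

Round 1: A 21, B 9, C 19, D 8, E 0. E eliminated.
Round 2: A 21, B 9, C 19, D 8. D eliminated.
Round 3: A 21, B 9, C 27. B eliminated.
Round 4: A 21, C 36. C has a majority (≥29).

C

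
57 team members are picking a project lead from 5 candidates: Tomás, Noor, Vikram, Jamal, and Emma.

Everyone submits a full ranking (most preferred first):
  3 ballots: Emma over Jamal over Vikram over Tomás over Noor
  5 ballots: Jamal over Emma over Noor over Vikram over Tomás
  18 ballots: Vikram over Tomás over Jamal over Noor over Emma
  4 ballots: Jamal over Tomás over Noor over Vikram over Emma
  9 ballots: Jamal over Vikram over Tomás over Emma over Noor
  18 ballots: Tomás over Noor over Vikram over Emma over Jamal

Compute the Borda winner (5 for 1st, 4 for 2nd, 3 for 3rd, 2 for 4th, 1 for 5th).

Tomás: 3×2 + 5×1 + 18×4 + 4×4 + 9×3 + 18×5 = 216
Noor: 3×1 + 5×3 + 18×2 + 4×3 + 9×1 + 18×4 = 147
Vikram: 3×3 + 5×2 + 18×5 + 4×2 + 9×4 + 18×3 = 207
Jamal: 3×4 + 5×5 + 18×3 + 4×5 + 9×5 + 18×1 = 174
Emma: 3×5 + 5×4 + 18×1 + 4×1 + 9×2 + 18×2 = 111

Tomás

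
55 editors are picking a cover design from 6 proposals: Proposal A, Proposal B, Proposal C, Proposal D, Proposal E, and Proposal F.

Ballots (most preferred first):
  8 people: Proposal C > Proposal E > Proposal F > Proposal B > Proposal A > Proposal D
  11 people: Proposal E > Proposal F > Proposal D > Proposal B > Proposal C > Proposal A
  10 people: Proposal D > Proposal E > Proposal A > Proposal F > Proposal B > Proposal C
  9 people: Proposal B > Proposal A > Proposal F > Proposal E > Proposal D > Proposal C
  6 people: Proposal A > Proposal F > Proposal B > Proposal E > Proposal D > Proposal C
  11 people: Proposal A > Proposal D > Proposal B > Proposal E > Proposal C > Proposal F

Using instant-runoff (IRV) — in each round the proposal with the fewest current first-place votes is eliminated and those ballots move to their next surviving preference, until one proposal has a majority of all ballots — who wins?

Proposal E

Round 1: Proposal A 17, Proposal B 9, Proposal C 8, Proposal D 10, Proposal E 11, Proposal F 0. Proposal F eliminated.
Round 2: Proposal A 17, Proposal B 9, Proposal C 8, Proposal D 10, Proposal E 11. Proposal C eliminated.
Round 3: Proposal A 17, Proposal B 9, Proposal D 10, Proposal E 19. Proposal B eliminated.
Round 4: Proposal A 26, Proposal D 10, Proposal E 19. Proposal D eliminated.
Round 5: Proposal A 26, Proposal E 29. Proposal E has a majority (≥28).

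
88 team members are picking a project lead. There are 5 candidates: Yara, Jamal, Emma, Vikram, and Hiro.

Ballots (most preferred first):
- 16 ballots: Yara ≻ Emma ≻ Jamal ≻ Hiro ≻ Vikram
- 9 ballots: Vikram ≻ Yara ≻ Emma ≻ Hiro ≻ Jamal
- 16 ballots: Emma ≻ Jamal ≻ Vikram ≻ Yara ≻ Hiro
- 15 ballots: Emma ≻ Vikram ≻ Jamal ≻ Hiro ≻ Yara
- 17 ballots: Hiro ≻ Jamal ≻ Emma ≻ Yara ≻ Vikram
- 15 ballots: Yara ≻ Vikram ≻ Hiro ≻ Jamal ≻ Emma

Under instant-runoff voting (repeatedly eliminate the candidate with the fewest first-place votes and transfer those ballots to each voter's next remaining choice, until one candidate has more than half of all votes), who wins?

Round 1: Yara 31, Jamal 0, Emma 31, Vikram 9, Hiro 17. Jamal eliminated.
Round 2: Yara 31, Emma 31, Vikram 9, Hiro 17. Vikram eliminated.
Round 3: Yara 40, Emma 31, Hiro 17. Hiro eliminated.
Round 4: Yara 40, Emma 48. Emma has a majority (≥45).

Emma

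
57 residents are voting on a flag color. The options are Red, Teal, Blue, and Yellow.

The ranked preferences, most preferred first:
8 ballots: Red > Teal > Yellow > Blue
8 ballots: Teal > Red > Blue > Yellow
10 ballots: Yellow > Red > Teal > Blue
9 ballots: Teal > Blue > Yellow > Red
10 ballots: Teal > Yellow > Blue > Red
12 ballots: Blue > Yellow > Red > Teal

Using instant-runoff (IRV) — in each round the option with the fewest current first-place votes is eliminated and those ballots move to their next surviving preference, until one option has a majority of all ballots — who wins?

Round 1: Red 8, Teal 27, Blue 12, Yellow 10. Red eliminated.
Round 2: Teal 35, Blue 12, Yellow 10. Teal has a majority (≥29).

Teal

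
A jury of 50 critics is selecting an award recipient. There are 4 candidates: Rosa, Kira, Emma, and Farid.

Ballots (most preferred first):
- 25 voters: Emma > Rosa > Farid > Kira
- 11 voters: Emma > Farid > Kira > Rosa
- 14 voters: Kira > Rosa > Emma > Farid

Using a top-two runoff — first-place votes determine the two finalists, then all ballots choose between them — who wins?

Round 1 first-place votes: Rosa 0, Kira 14, Emma 36, Farid 0. Emma and Kira advance.
Runoff: Emma is ranked above Kira on 36 ballots, Kira above Emma on 14.

Emma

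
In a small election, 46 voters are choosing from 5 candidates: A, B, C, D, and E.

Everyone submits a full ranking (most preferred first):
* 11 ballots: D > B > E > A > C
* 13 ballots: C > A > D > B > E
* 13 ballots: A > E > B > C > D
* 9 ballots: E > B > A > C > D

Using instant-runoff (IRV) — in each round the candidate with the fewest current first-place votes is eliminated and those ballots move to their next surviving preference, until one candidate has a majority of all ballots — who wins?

A

Round 1: A 13, B 0, C 13, D 11, E 9. B eliminated.
Round 2: A 13, C 13, D 11, E 9. E eliminated.
Round 3: A 22, C 13, D 11. D eliminated.
Round 4: A 33, C 13. A has a majority (≥24).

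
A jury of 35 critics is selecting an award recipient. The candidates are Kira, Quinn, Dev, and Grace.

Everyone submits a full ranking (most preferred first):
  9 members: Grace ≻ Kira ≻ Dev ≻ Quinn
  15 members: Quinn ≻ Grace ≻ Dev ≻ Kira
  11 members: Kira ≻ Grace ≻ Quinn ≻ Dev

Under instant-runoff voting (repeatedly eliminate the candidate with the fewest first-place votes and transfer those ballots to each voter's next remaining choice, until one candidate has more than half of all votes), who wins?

Kira

Round 1: Kira 11, Quinn 15, Dev 0, Grace 9. Dev eliminated.
Round 2: Kira 11, Quinn 15, Grace 9. Grace eliminated.
Round 3: Kira 20, Quinn 15. Kira has a majority (≥18).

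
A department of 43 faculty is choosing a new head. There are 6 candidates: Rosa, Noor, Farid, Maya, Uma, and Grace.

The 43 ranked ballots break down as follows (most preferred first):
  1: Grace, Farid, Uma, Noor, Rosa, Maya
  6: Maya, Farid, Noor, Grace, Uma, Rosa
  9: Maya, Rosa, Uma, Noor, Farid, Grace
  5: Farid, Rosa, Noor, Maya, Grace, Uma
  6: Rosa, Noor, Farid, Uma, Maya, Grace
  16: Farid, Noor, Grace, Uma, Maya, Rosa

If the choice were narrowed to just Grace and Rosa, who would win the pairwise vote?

Grace

Grace is ranked above Rosa on 23 ballots; Rosa above Grace on 20.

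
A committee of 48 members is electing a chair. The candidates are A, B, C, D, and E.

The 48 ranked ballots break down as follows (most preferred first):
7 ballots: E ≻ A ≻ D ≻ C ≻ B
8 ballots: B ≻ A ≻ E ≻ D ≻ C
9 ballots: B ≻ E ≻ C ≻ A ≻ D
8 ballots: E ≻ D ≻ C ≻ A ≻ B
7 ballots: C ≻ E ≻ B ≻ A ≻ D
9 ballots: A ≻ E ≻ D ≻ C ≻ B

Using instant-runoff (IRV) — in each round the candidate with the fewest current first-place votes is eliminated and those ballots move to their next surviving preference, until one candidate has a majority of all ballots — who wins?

E

Round 1: A 9, B 17, C 7, D 0, E 15. D eliminated.
Round 2: A 9, B 17, C 7, E 15. C eliminated.
Round 3: A 9, B 17, E 22. A eliminated.
Round 4: B 17, E 31. E has a majority (≥25).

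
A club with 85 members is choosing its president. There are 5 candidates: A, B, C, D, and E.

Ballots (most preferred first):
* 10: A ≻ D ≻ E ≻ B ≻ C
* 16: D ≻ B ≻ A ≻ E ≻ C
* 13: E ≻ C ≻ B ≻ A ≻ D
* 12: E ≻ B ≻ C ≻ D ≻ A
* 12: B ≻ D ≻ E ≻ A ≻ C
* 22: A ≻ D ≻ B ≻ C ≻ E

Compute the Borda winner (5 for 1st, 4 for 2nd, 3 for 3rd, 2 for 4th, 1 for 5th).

A: 10×5 + 16×3 + 13×2 + 12×1 + 12×2 + 22×5 = 270
B: 10×2 + 16×4 + 13×3 + 12×4 + 12×5 + 22×3 = 297
C: 10×1 + 16×1 + 13×4 + 12×3 + 12×1 + 22×2 = 170
D: 10×4 + 16×5 + 13×1 + 12×2 + 12×4 + 22×4 = 293
E: 10×3 + 16×2 + 13×5 + 12×5 + 12×3 + 22×1 = 245

B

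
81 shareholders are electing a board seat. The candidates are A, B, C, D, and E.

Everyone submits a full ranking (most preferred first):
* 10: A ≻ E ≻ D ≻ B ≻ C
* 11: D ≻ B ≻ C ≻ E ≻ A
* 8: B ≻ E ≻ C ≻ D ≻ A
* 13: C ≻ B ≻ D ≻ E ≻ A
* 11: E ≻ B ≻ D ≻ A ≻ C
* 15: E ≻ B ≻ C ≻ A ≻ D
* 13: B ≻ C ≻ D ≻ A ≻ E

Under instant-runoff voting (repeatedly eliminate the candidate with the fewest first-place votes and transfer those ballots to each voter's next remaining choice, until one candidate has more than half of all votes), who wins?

Round 1: A 10, B 21, C 13, D 11, E 26. A eliminated.
Round 2: B 21, C 13, D 11, E 36. D eliminated.
Round 3: B 32, C 13, E 36. C eliminated.
Round 4: B 45, E 36. B has a majority (≥41).

B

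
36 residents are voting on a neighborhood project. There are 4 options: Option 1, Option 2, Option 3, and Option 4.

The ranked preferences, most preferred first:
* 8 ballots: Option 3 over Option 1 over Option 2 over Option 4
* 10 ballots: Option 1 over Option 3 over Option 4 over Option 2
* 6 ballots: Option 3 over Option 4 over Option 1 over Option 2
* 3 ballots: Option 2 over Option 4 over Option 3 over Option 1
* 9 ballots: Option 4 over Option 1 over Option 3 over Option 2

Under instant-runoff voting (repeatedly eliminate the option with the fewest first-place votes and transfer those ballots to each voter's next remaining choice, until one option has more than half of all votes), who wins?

Round 1: Option 1 10, Option 2 3, Option 3 14, Option 4 9. Option 2 eliminated.
Round 2: Option 1 10, Option 3 14, Option 4 12. Option 1 eliminated.
Round 3: Option 3 24, Option 4 12. Option 3 has a majority (≥19).

Option 3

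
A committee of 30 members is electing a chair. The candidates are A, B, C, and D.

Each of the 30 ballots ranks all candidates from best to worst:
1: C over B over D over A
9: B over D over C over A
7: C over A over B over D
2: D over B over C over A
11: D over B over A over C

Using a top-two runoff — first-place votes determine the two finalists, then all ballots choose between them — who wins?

Round 1 first-place votes: A 0, B 9, C 8, D 13. D and B advance.
Runoff: D is ranked above B on 13 ballots, B above D on 17.

B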